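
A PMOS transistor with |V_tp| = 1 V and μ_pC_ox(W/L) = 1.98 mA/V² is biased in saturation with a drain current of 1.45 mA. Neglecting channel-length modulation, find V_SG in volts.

V_SG = 2.21 V

In saturation I_D = ½ k_p (V_SG − |V_tp|)², so V_SG − |V_tp| = √(2 I_D / k_p) = √(2 × 1.45 / 1.98) = 1.21 V.
V_SG = 1 + 1.21 = 2.21 V.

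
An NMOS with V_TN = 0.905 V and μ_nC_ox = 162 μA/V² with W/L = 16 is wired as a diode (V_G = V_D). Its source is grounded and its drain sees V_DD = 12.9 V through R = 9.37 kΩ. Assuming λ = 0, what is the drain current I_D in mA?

I_D = 1.18 mA

With gate tied to drain, V_GS = V_DS ≥ V_GS − V_TN, so the device is in saturation.
k_n = μ_nC_ox · (W/L) = 2.592 mA/V².
KCL at the drain: ½ k_n (V_GS − V_TN)² = (V_DD − V_GS)/R.
Let x = V_GS − 0.905. Then 12.1 x² + x − 12 = 0, giving x = 0.954 V (positive root), so V_GS = 1.86 V.
I_D = (V_DD − V_GS)/R = (12.9 − 1.86) / 9.37 = 1.18 mA.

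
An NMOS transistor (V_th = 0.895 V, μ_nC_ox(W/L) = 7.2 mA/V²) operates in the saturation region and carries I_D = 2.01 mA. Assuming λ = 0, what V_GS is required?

In saturation I_D = ½ k_n (V_GS − V_th)², so V_GS − V_th = √(2 I_D / k_n) = √(2 × 2.01 / 7.2) = 0.747 V.
V_GS = 0.895 + 0.747 = 1.64 V.

V_GS = 1.64 V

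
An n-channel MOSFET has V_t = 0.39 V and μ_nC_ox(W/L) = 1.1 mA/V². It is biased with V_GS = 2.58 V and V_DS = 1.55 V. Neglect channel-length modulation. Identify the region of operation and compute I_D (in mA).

V_ov = V_GS − V_t = 2.58 − 0.39 = 2.19 V.
Since V_DS = 1.55 V < V_ov = 2.19 V, the device is in the triode region.
I_D = k_n [V_ov · V_DS − ½ V_DS²] = 1.1 × [2.19 × 1.55 − 0.5 × 1.55²] = 2.41 mA.

Triode; I_D = 2.41 mA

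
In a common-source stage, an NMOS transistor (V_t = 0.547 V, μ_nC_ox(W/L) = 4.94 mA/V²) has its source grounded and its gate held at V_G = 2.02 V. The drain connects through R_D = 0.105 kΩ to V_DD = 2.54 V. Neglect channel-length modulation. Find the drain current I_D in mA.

I_D = 5.36 mA

V_GS = V_G = 2.02 V, so V_ov = 2.02 − 0.547 = 1.47 V.
Assume saturation: I_D = ½ k_n V_ov² = 0.5 × 4.94 × 1.47² = 5.36 mA, giving V_DS = V_DD − I_D R_D = 2.54 − 5.36 × 0.105 = 1.98 V.
V_DS = 1.98 V ≥ V_ov = 1.47 V, confirming saturation.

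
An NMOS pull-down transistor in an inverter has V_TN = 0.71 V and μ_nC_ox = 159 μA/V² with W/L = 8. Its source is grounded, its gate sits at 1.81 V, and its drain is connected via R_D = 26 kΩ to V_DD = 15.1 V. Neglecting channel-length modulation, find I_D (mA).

I_D = 0.561 mA

V_GS = V_G = 1.81 V, so V_ov = 1.81 − 0.71 = 1.1 V.
k_n = μ_nC_ox · (W/L) = 1.272 mA/V².
Assume saturation: I_D = ½ k_n V_ov² = 0.5 × 1.272 × 1.1² = 0.77 mA, giving V_DS = V_DD − I_D R_D = 15.1 − 0.77 × 26 = -4.91 V.
But -4.91 V < V_ov = 1.1 V, so the device is actually in triode.
In triode I_D = k_n[V_ov V_DS − ½ V_DS²] and I_D = (V_DD − V_DS)/R_D. Equating: 16.5 V_DS² − 37.38 V_DS + 15.1 = 0, giving V_DS = 0.527 V (the root below V_ov).
I_D = (15.1 − 0.527) / 26 = 0.561 mA.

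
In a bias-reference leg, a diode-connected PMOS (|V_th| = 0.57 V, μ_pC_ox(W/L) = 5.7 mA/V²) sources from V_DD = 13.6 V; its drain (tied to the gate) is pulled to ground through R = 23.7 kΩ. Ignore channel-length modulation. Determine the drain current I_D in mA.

I_D = 0.532 mA

With gate tied to drain, V_SG = V_SD ≥ V_SG − |V_th|, so the device is in saturation.
KCL at the drain: ½ k_p (V_SG − |V_th|)² = (V_DD − V_SG)/R.
Let x = V_SG − 0.57. Then 67.5 x² + x − 13.03 = 0, giving x = 0.432 V (positive root), so V_SG = 1 V.
I_D = (V_DD − V_SG)/R = (13.6 − 1) / 23.7 = 0.532 mA.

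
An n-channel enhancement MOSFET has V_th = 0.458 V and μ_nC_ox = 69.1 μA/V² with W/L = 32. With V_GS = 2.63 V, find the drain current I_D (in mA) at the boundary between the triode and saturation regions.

I_D = 5.22 mA

At the boundary V_DS = V_ov = V_GS − V_th = 2.63 − 0.458 = 2.17 V.
k_n = μ_nC_ox · (W/L) = 2.211 mA/V².
I_D = ½ k_n V_ov² = 0.5 × 2.211 × 2.17² = 5.22 mA.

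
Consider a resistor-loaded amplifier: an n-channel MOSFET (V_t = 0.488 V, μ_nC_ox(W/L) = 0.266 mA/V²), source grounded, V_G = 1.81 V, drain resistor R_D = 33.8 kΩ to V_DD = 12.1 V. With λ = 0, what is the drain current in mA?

I_D = 0.232 mA

V_GS = V_G = 1.81 V, so V_ov = 1.81 − 0.488 = 1.32 V.
Assume saturation: I_D = ½ k_n V_ov² = 0.5 × 0.266 × 1.32² = 0.232 mA, giving V_DS = V_DD − I_D R_D = 12.1 − 0.232 × 33.8 = 4.24 V.
V_DS = 4.24 V ≥ V_ov = 1.32 V, confirming saturation.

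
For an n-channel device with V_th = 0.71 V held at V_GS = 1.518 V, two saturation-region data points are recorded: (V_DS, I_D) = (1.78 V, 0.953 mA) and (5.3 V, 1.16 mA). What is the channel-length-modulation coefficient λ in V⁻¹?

With V_GS fixed, I_D ∝ (1 + λ V_DS) in saturation, so I_D2/I_D1 = (1 + λ V_DS2)/(1 + λ V_DS1).
1.16/0.953 = 1.217 = (1 + 5.3 λ)/(1 + 1.78 λ).
Solving: λ (I_D1 V_DS2 − I_D2 V_DS1) = I_D2 − I_D1, so λ = (1.16 − 0.953) / (0.953 × 5.3 − 1.16 × 1.78) = 0.207 / 2.99 = 0.0693 V⁻¹.

λ = 0.0693 V⁻¹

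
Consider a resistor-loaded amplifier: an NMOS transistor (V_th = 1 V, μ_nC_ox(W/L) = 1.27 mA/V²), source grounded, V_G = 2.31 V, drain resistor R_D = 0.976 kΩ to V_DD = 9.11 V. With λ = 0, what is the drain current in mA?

V_GS = V_G = 2.31 V, so V_ov = 2.31 − 1 = 1.31 V.
Assume saturation: I_D = ½ k_n V_ov² = 0.5 × 1.27 × 1.31² = 1.09 mA, giving V_DS = V_DD − I_D R_D = 9.11 − 1.09 × 0.976 = 8.05 V.
V_DS = 8.05 V ≥ V_ov = 1.31 V, confirming saturation.

I_D = 1.09 mA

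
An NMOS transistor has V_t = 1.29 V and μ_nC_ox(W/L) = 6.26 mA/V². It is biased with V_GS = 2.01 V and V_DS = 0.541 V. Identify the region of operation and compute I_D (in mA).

Triode; I_D = 1.52 mA

V_ov = V_GS − V_t = 2.01 − 1.29 = 0.72 V.
Since V_DS = 0.541 V < V_ov = 0.72 V, the device is in the triode region.
I_D = k_n [V_ov · V_DS − ½ V_DS²] = 6.26 × [0.72 × 0.541 − 0.5 × 0.541²] = 1.52 mA.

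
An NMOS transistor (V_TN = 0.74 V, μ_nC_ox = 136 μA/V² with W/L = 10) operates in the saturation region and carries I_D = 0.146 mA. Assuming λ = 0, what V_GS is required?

V_GS = 1.20 V

k_n = μ_nC_ox · (W/L) = 1.36 mA/V².
In saturation I_D = ½ k_n (V_GS − V_TN)², so V_GS − V_TN = √(2 I_D / k_n) = √(2 × 0.146 / 1.36) = 0.463 V.
V_GS = 0.74 + 0.463 = 1.2 V.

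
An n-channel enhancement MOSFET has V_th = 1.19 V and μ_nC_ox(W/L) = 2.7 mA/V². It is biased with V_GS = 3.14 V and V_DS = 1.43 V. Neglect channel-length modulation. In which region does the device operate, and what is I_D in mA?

Triode; I_D = 4.77 mA

V_ov = V_GS − V_th = 3.14 − 1.19 = 1.95 V.
Since V_DS = 1.43 V < V_ov = 1.95 V, the device is in the triode region.
I_D = k_n [V_ov · V_DS − ½ V_DS²] = 2.7 × [1.95 × 1.43 − 0.5 × 1.43²] = 4.77 mA.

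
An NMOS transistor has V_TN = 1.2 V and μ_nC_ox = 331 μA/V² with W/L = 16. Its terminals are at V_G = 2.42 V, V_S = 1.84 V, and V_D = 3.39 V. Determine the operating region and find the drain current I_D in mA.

Cutoff; I_D = 0 mA

V_GS = V_G − V_S = 2.42 − 1.84 = 0.58 V; V_DS = V_D − V_S = 3.39 − 1.84 = 1.55 V.
V_GS = 0.58 V < V_TN = 1.2 V, so the transistor is in cutoff.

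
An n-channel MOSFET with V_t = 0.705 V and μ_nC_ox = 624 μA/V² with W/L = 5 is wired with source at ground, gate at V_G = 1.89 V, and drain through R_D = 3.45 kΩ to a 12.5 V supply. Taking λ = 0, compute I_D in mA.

V_GS = V_G = 1.89 V, so V_ov = 1.89 − 0.705 = 1.19 V.
k_n = μ_nC_ox · (W/L) = 3.12 mA/V².
Assume saturation: I_D = ½ k_n V_ov² = 0.5 × 3.12 × 1.19² = 2.19 mA, giving V_DS = V_DD − I_D R_D = 12.5 − 2.19 × 3.45 = 4.94 V.
V_DS = 4.94 V ≥ V_ov = 1.19 V, confirming saturation.

I_D = 2.19 mA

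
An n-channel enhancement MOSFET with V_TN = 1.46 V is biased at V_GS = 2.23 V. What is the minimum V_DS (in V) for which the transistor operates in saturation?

V_DS,sat = 0.770 V

The boundary between triode and saturation is V_DS = V_GS − V_TN = V_ov.
V_ov = 2.23 − 1.46 = 0.77 V.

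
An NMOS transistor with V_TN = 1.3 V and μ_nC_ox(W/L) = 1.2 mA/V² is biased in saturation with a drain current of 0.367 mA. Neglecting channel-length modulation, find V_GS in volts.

In saturation I_D = ½ k_n (V_GS − V_TN)², so V_GS − V_TN = √(2 I_D / k_n) = √(2 × 0.367 / 1.2) = 0.782 V.
V_GS = 1.3 + 0.782 = 2.08 V.

V_GS = 2.08 V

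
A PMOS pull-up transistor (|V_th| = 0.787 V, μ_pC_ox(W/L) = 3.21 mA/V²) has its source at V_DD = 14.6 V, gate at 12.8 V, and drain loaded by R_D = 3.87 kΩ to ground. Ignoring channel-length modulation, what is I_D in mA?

I_D = 1.65 mA

V_SG = V_DD − V_G = 14.6 − 12.8 = 1.8 V, so V_ov = 1.8 − 0.787 = 1.01 V.
Assume saturation: I_D = ½ k_p V_ov² = 0.5 × 3.21 × 1.01² = 1.65 mA, giving V_SD = V_DD − I_D R_D = 14.6 − 1.65 × 3.87 = 8.23 V.
V_SD = 8.23 V ≥ V_ov = 1.01 V, confirming saturation.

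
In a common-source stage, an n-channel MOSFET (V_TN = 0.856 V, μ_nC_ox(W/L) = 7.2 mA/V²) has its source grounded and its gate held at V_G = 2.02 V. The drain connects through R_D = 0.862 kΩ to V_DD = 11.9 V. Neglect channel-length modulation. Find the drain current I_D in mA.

I_D = 4.88 mA

V_GS = V_G = 2.02 V, so V_ov = 2.02 − 0.856 = 1.16 V.
Assume saturation: I_D = ½ k_n V_ov² = 0.5 × 7.2 × 1.16² = 4.88 mA, giving V_DS = V_DD − I_D R_D = 11.9 − 4.88 × 0.862 = 7.7 V.
V_DS = 7.7 V ≥ V_ov = 1.16 V, confirming saturation.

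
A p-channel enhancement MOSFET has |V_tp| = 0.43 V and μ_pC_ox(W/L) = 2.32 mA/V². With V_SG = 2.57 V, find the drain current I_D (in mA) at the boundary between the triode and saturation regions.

At the boundary V_SD = V_ov = V_SG − |V_tp| = 2.57 − 0.43 = 2.14 V.
I_D = ½ k_p V_ov² = 0.5 × 2.32 × 2.14² = 5.31 mA.

I_D = 5.31 mA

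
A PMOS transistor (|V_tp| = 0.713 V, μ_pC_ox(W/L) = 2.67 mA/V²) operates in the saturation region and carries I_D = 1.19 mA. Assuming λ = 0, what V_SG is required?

In saturation I_D = ½ k_p (V_SG − |V_tp|)², so V_SG − |V_tp| = √(2 I_D / k_p) = √(2 × 1.19 / 2.67) = 0.944 V.
V_SG = 0.713 + 0.944 = 1.66 V.

V_SG = 1.66 V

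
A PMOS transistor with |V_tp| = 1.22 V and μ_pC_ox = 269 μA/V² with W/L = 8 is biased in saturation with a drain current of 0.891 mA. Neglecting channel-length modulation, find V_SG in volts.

V_SG = 2.13 V

k_p = μ_pC_ox · (W/L) = 2.152 mA/V².
In saturation I_D = ½ k_p (V_SG − |V_tp|)², so V_SG − |V_tp| = √(2 I_D / k_p) = √(2 × 0.891 / 2.152) = 0.91 V.
V_SG = 1.22 + 0.91 = 2.13 V.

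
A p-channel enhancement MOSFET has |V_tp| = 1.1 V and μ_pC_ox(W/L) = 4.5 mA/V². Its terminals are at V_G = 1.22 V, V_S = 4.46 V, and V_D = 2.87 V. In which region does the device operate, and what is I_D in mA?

V_SG = V_S − V_G = 4.46 − 1.22 = 3.24 V; V_SD = V_S − V_D = 4.46 − 2.87 = 1.59 V.
V_ov = V_SG − |V_tp| = 3.24 − 1.1 = 2.14 V.
Since V_SD = 1.59 V < V_ov = 2.14 V, the device is in the triode region.
I_D = k_p [V_ov · V_SD − ½ V_SD²] = 4.5 × [2.14 × 1.59 − 0.5 × 1.59²] = 9.62 mA.

Triode; I_D = 9.62 mA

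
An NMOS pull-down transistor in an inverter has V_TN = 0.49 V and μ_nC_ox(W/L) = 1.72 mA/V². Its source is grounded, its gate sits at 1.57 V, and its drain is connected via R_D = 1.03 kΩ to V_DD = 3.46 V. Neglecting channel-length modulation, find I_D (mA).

I_D = 1.00 mA

V_GS = V_G = 1.57 V, so V_ov = 1.57 − 0.49 = 1.08 V.
Assume saturation: I_D = ½ k_n V_ov² = 0.5 × 1.72 × 1.08² = 1 mA, giving V_DS = V_DD − I_D R_D = 3.46 − 1 × 1.03 = 2.43 V.
V_DS = 2.43 V ≥ V_ov = 1.08 V, confirming saturation.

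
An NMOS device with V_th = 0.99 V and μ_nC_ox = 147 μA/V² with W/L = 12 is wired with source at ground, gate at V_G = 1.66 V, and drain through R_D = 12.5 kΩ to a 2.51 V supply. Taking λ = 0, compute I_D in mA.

I_D = 0.186 mA

V_GS = V_G = 1.66 V, so V_ov = 1.66 − 0.99 = 0.67 V.
k_n = μ_nC_ox · (W/L) = 1.764 mA/V².
Assume saturation: I_D = ½ k_n V_ov² = 0.5 × 1.764 × 0.67² = 0.396 mA, giving V_DS = V_DD − I_D R_D = 2.51 − 0.396 × 12.5 = -2.44 V.
But -2.44 V < V_ov = 0.67 V, so the device is actually in triode.
In triode I_D = k_n[V_ov V_DS − ½ V_DS²] and I_D = (V_DD − V_DS)/R_D. Equating: 11 V_DS² − 15.77 V_DS + 2.51 = 0, giving V_DS = 0.182 V (the root below V_ov).
I_D = (2.51 − 0.182) / 12.5 = 0.186 mA.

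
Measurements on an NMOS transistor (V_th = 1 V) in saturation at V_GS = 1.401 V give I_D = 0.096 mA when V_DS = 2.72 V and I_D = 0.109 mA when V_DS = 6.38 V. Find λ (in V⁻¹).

λ = 0.0411 V⁻¹

With V_GS fixed, I_D ∝ (1 + λ V_DS) in saturation, so I_D2/I_D1 = (1 + λ V_DS2)/(1 + λ V_DS1).
0.109/0.096 = 1.135 = (1 + 6.38 λ)/(1 + 2.72 λ).
Solving: λ (I_D1 V_DS2 − I_D2 V_DS1) = I_D2 − I_D1, so λ = (0.109 − 0.096) / (0.096 × 6.38 − 0.109 × 2.72) = 0.013 / 0.316 = 0.0411 V⁻¹.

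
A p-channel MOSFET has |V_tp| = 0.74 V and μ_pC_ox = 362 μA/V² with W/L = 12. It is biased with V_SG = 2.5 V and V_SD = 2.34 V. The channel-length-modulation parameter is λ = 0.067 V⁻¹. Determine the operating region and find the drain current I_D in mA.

Saturation; I_D = 7.78 mA

k_p = μ_pC_ox · (W/L) = 4.344 mA/V².
V_ov = V_SG − |V_tp| = 2.5 − 0.74 = 1.76 V.
Since V_SD = 2.34 V ≥ V_ov = 1.76 V, the device is in saturation.
I_D = ½ k_p V_ov² (1 + λ V_SD) = 0.5 × 4.344 × 1.76² × (1 + 0.067 × 2.34) = 7.78 mA.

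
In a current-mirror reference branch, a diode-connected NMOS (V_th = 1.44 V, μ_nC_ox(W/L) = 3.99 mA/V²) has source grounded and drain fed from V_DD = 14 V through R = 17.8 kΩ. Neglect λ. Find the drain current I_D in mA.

I_D = 0.673 mA

With gate tied to drain, V_GS = V_DS ≥ V_GS − V_th, so the device is in saturation.
KCL at the drain: ½ k_n (V_GS − V_th)² = (V_DD − V_GS)/R.
Let x = V_GS − 1.44. Then 35.5 x² + x − 12.56 = 0, giving x = 0.581 V (positive root), so V_GS = 2.02 V.
I_D = (V_DD − V_GS)/R = (14 − 2.02) / 17.8 = 0.673 mA.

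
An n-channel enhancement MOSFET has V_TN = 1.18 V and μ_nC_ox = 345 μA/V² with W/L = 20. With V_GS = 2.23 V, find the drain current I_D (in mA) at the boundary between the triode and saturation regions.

At the boundary V_DS = V_ov = V_GS − V_TN = 2.23 − 1.18 = 1.05 V.
k_n = μ_nC_ox · (W/L) = 6.9 mA/V².
I_D = ½ k_n V_ov² = 0.5 × 6.9 × 1.05² = 3.8 mA.

I_D = 3.80 mA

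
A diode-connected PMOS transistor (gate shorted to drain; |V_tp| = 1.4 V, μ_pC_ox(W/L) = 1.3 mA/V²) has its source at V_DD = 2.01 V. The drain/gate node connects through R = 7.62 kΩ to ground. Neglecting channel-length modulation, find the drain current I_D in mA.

I_D = 0.0454 mA

With gate tied to drain, V_SG = V_SD ≥ V_SG − |V_tp|, so the device is in saturation.
KCL at the drain: ½ k_p (V_SG − |V_tp|)² = (V_DD − V_SG)/R.
Let x = V_SG − 1.4. Then 4.95 x² + x − 0.61 = 0, giving x = 0.264 V (positive root), so V_SG = 1.66 V.
I_D = (V_DD − V_SG)/R = (2.01 − 1.66) / 7.62 = 0.0454 mA.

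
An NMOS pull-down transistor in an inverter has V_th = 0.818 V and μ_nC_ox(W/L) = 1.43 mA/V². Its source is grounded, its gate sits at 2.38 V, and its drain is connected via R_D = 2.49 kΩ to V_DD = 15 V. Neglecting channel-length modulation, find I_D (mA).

V_GS = V_G = 2.38 V, so V_ov = 2.38 − 0.818 = 1.56 V.
Assume saturation: I_D = ½ k_n V_ov² = 0.5 × 1.43 × 1.56² = 1.74 mA, giving V_DS = V_DD − I_D R_D = 15 − 1.74 × 2.49 = 10.7 V.
V_DS = 10.7 V ≥ V_ov = 1.56 V, confirming saturation.

I_D = 1.74 mA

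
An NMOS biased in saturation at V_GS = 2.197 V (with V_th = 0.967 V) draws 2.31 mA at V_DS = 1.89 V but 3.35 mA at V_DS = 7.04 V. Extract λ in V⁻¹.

With V_GS fixed, I_D ∝ (1 + λ V_DS) in saturation, so I_D2/I_D1 = (1 + λ V_DS2)/(1 + λ V_DS1).
3.35/2.31 = 1.45 = (1 + 7.04 λ)/(1 + 1.89 λ).
Solving: λ (I_D1 V_DS2 − I_D2 V_DS1) = I_D2 − I_D1, so λ = (3.35 − 2.31) / (2.31 × 7.04 − 3.35 × 1.89) = 1.04 / 9.93 = 0.105 V⁻¹.

λ = 0.105 V⁻¹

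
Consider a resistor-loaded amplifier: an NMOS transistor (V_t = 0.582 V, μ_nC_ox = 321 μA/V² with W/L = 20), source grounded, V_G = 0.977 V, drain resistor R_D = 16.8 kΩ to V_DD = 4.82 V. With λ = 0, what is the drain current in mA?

I_D = 0.279 mA

V_GS = V_G = 0.977 V, so V_ov = 0.977 − 0.582 = 0.395 V.
k_n = μ_nC_ox · (W/L) = 6.42 mA/V².
Assume saturation: I_D = ½ k_n V_ov² = 0.5 × 6.42 × 0.395² = 0.501 mA, giving V_DS = V_DD − I_D R_D = 4.82 − 0.501 × 16.8 = -3.59 V.
But -3.59 V < V_ov = 0.395 V, so the device is actually in triode.
In triode I_D = k_n[V_ov V_DS − ½ V_DS²] and I_D = (V_DD − V_DS)/R_D. Equating: 53.9 V_DS² − 43.6 V_DS + 4.82 = 0, giving V_DS = 0.132 V (the root below V_ov).
I_D = (4.82 − 0.132) / 16.8 = 0.279 mA.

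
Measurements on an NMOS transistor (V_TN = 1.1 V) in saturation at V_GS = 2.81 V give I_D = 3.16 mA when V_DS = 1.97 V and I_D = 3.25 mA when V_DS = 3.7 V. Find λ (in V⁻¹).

With V_GS fixed, I_D ∝ (1 + λ V_DS) in saturation, so I_D2/I_D1 = (1 + λ V_DS2)/(1 + λ V_DS1).
3.25/3.16 = 1.028 = (1 + 3.7 λ)/(1 + 1.97 λ).
Solving: λ (I_D1 V_DS2 − I_D2 V_DS1) = I_D2 − I_D1, so λ = (3.25 − 3.16) / (3.16 × 3.7 − 3.25 × 1.97) = 0.09 / 5.29 = 0.017 V⁻¹.

λ = 0.0170 V⁻¹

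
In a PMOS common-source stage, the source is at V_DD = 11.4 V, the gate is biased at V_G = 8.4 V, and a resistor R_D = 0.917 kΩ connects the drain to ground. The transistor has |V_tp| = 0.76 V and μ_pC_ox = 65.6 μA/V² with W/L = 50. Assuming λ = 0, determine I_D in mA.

I_D = 8.23 mA

V_SG = V_DD − V_G = 11.4 − 8.4 = 3 V, so V_ov = 3 − 0.76 = 2.24 V.
k_p = μ_pC_ox · (W/L) = 3.28 mA/V².
Assume saturation: I_D = ½ k_p V_ov² = 0.5 × 3.28 × 2.24² = 8.23 mA, giving V_SD = V_DD − I_D R_D = 11.4 − 8.23 × 0.917 = 3.85 V.
V_SD = 3.85 V ≥ V_ov = 2.24 V, confirming saturation.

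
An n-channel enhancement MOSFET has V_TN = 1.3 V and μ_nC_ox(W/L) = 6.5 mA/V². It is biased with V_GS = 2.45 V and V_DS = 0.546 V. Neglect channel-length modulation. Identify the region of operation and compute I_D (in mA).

Triode; I_D = 3.11 mA

V_ov = V_GS − V_TN = 2.45 − 1.3 = 1.15 V.
Since V_DS = 0.546 V < V_ov = 1.15 V, the device is in the triode region.
I_D = k_n [V_ov · V_DS − ½ V_DS²] = 6.5 × [1.15 × 0.546 − 0.5 × 0.546²] = 3.11 mA.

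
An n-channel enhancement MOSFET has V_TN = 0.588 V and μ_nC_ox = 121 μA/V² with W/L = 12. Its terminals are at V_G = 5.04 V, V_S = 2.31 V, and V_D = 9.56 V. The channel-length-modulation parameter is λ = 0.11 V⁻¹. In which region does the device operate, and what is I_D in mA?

V_GS = V_G − V_S = 5.04 − 2.31 = 2.73 V; V_DS = V_D − V_S = 9.56 − 2.31 = 7.25 V.
k_n = μ_nC_ox · (W/L) = 1.452 mA/V².
V_ov = V_GS − V_TN = 2.73 − 0.588 = 2.14 V.
Since V_DS = 7.25 V ≥ V_ov = 2.14 V, the device is in saturation.
I_D = ½ k_n V_ov² (1 + λ V_DS) = 0.5 × 1.452 × 2.14² × (1 + 0.11 × 7.25) = 5.99 mA.

Saturation; I_D = 5.99 mA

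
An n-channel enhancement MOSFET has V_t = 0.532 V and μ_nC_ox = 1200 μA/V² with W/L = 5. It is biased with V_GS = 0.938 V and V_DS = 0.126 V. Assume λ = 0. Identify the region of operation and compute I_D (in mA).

Triode; I_D = 0.259 mA

k_n = μ_nC_ox · (W/L) = 6 mA/V².
V_ov = V_GS − V_t = 0.938 − 0.532 = 0.406 V.
Since V_DS = 0.126 V < V_ov = 0.406 V, the device is in the triode region.
I_D = k_n [V_ov · V_DS − ½ V_DS²] = 6 × [0.406 × 0.126 − 0.5 × 0.126²] = 0.259 mA.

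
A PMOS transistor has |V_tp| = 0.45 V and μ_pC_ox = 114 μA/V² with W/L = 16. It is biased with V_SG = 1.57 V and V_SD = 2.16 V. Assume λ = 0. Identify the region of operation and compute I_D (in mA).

k_p = μ_pC_ox · (W/L) = 1.824 mA/V².
V_ov = V_SG − |V_tp| = 1.57 − 0.45 = 1.12 V.
Since V_SD = 2.16 V ≥ V_ov = 1.12 V, the device is in saturation.
I_D = ½ k_p V_ov² = 0.5 × 1.824 × 1.12² = 1.14 mA.

Saturation; I_D = 1.14 mA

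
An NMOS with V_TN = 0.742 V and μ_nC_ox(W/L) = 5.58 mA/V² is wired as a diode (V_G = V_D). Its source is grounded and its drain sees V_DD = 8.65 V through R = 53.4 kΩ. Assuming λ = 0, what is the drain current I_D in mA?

I_D = 0.144 mA

With gate tied to drain, V_GS = V_DS ≥ V_GS − V_TN, so the device is in saturation.
KCL at the drain: ½ k_n (V_GS − V_TN)² = (V_DD − V_GS)/R.
Let x = V_GS − 0.742. Then 149 x² + x − 7.908 = 0, giving x = 0.227 V (positive root), so V_GS = 0.969 V.
I_D = (V_DD − V_GS)/R = (8.65 − 0.969) / 53.4 = 0.144 mA.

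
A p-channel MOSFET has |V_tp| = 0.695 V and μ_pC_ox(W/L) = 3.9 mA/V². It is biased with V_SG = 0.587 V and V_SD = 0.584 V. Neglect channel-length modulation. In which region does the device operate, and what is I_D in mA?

V_SG = 0.587 V < |V_tp| = 0.695 V, so the transistor is in cutoff.

Cutoff; I_D = 0 mA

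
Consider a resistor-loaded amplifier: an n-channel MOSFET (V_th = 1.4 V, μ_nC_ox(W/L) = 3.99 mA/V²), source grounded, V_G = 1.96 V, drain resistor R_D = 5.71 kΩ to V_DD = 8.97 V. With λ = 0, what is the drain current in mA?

V_GS = V_G = 1.96 V, so V_ov = 1.96 − 1.4 = 0.56 V.
Assume saturation: I_D = ½ k_n V_ov² = 0.5 × 3.99 × 0.56² = 0.626 mA, giving V_DS = V_DD − I_D R_D = 8.97 − 0.626 × 5.71 = 5.4 V.
V_DS = 5.4 V ≥ V_ov = 0.56 V, confirming saturation.

I_D = 0.626 mA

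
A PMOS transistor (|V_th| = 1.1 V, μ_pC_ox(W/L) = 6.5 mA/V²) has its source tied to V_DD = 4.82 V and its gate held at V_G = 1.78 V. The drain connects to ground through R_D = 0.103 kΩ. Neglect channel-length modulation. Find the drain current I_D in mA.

V_SG = V_DD − V_G = 4.82 − 1.78 = 3.04 V, so V_ov = 3.04 − 1.1 = 1.94 V.
Assume saturation: I_D = ½ k_p V_ov² = 0.5 × 6.5 × 1.94² = 12.2 mA, giving V_SD = V_DD − I_D R_D = 4.82 − 12.2 × 0.103 = 3.56 V.
V_SD = 3.56 V ≥ V_ov = 1.94 V, confirming saturation.

I_D = 12.2 mA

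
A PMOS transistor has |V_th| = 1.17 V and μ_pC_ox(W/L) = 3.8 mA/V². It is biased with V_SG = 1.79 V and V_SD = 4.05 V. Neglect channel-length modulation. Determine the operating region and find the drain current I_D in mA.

V_ov = V_SG − |V_th| = 1.79 − 1.17 = 0.62 V.
Since V_SD = 4.05 V ≥ V_ov = 0.62 V, the device is in saturation.
I_D = ½ k_p V_ov² = 0.5 × 3.8 × 0.62² = 0.73 mA.

Saturation; I_D = 0.730 mA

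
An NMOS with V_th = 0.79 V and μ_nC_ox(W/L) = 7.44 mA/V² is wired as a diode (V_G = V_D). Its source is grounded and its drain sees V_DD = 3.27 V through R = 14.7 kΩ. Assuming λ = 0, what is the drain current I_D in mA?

With gate tied to drain, V_GS = V_DS ≥ V_GS − V_th, so the device is in saturation.
KCL at the drain: ½ k_n (V_GS − V_th)² = (V_DD − V_GS)/R.
Let x = V_GS − 0.79. Then 54.7 x² + x − 2.48 = 0, giving x = 0.204 V (positive root), so V_GS = 0.994 V.
I_D = (V_DD − V_GS)/R = (3.27 − 0.994) / 14.7 = 0.155 mA.

I_D = 0.155 mA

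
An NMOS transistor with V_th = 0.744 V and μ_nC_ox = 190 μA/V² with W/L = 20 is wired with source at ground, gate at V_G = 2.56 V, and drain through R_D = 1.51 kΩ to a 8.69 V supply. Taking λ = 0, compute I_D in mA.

V_GS = V_G = 2.56 V, so V_ov = 2.56 − 0.744 = 1.82 V.
k_n = μ_nC_ox · (W/L) = 3.8 mA/V².
Assume saturation: I_D = ½ k_n V_ov² = 0.5 × 3.8 × 1.82² = 6.27 mA, giving V_DS = V_DD − I_D R_D = 8.69 − 6.27 × 1.51 = -0.772 V.
But -0.772 V < V_ov = 1.82 V, so the device is actually in triode.
In triode I_D = k_n[V_ov V_DS − ½ V_DS²] and I_D = (V_DD − V_DS)/R_D. Equating: 2.87 V_DS² − 11.42 V_DS + 8.69 = 0, giving V_DS = 1.02 V (the root below V_ov).
I_D = (8.69 − 1.02) / 1.51 = 5.08 mA.

I_D = 5.08 mA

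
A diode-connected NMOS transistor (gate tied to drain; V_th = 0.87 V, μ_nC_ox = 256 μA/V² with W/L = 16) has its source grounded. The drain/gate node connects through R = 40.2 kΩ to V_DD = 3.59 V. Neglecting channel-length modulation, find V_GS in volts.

With gate tied to drain, V_GS = V_DS ≥ V_GS − V_th, so the device is in saturation.
k_n = μ_nC_ox · (W/L) = 4.096 mA/V².
KCL at the drain: ½ k_n (V_GS − V_th)² = (V_DD − V_GS)/R.
Let x = V_GS − 0.87. Then 82.3 x² + x − 2.72 = 0, giving x = 0.176 V (positive root), so V_GS = 1.05 V.
I_D = (V_DD − V_GS)/R = (3.59 − 1.05) / 40.2 = 0.0633 mA.

V_GS = 1.05 V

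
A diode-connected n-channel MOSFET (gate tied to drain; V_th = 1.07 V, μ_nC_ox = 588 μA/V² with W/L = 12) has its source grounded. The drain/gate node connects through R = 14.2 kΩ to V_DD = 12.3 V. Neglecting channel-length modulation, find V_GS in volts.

With gate tied to drain, V_GS = V_DS ≥ V_GS − V_th, so the device is in saturation.
k_n = μ_nC_ox · (W/L) = 7.056 mA/V².
KCL at the drain: ½ k_n (V_GS − V_th)² = (V_DD − V_GS)/R.
Let x = V_GS − 1.07. Then 50.1 x² + x − 11.23 = 0, giving x = 0.464 V (positive root), so V_GS = 1.53 V.
I_D = (V_DD − V_GS)/R = (12.3 − 1.53) / 14.2 = 0.758 mA.

V_GS = 1.53 V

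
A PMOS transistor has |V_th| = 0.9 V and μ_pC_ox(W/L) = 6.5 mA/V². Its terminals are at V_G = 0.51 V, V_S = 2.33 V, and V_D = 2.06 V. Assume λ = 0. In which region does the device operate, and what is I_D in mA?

Triode; I_D = 1.38 mA

V_SG = V_S − V_G = 2.33 − 0.51 = 1.82 V; V_SD = V_S − V_D = 2.33 − 2.06 = 0.27 V.
V_ov = V_SG − |V_th| = 1.82 − 0.9 = 0.92 V.
Since V_SD = 0.27 V < V_ov = 0.92 V, the device is in the triode region.
I_D = k_p [V_ov · V_SD − ½ V_SD²] = 6.5 × [0.92 × 0.27 − 0.5 × 0.27²] = 1.38 mA.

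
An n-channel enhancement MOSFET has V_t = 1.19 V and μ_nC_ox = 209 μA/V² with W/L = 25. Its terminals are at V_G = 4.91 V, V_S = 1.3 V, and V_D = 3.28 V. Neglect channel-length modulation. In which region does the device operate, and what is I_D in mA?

Triode; I_D = 14.8 mA

V_GS = V_G − V_S = 4.91 − 1.3 = 3.61 V; V_DS = V_D − V_S = 3.28 − 1.3 = 1.98 V.
k_n = μ_nC_ox · (W/L) = 5.225 mA/V².
V_ov = V_GS − V_t = 3.61 − 1.19 = 2.42 V.
Since V_DS = 1.98 V < V_ov = 2.42 V, the device is in the triode region.
I_D = k_n [V_ov · V_DS − ½ V_DS²] = 5.225 × [2.42 × 1.98 − 0.5 × 1.98²] = 14.8 mA.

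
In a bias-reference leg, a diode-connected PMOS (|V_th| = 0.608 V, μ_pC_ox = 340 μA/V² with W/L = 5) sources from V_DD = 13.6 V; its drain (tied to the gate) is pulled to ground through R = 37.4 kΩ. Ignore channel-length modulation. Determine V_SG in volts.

With gate tied to drain, V_SG = V_SD ≥ V_SG − |V_th|, so the device is in saturation.
k_p = μ_pC_ox · (W/L) = 1.7 mA/V².
KCL at the drain: ½ k_p (V_SG − |V_th|)² = (V_DD − V_SG)/R.
Let x = V_SG − 0.608. Then 31.8 x² + x − 12.99 = 0, giving x = 0.624 V (positive root), so V_SG = 1.23 V.
I_D = (V_DD − V_SG)/R = (13.6 − 1.23) / 37.4 = 0.331 mA.

V_SG = 1.23 V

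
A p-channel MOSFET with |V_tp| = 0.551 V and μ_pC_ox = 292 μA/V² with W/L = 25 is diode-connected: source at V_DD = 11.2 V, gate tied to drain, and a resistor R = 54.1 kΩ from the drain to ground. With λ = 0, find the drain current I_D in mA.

With gate tied to drain, V_SG = V_SD ≥ V_SG − |V_tp|, so the device is in saturation.
k_p = μ_pC_ox · (W/L) = 7.3 mA/V².
KCL at the drain: ½ k_p (V_SG − |V_tp|)² = (V_DD − V_SG)/R.
Let x = V_SG − 0.551. Then 197 x² + x − 10.65 = 0, giving x = 0.23 V (positive root), so V_SG = 0.781 V.
I_D = (V_DD − V_SG)/R = (11.2 − 0.781) / 54.1 = 0.193 mA.

I_D = 0.193 mA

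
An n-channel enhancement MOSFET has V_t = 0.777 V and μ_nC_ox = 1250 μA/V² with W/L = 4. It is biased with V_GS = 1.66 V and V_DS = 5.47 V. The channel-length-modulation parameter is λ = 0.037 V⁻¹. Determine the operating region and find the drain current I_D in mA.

k_n = μ_nC_ox · (W/L) = 5 mA/V².
V_ov = V_GS − V_t = 1.66 − 0.777 = 0.883 V.
Since V_DS = 5.47 V ≥ V_ov = 0.883 V, the device is in saturation.
I_D = ½ k_n V_ov² (1 + λ V_DS) = 0.5 × 5 × 0.883² × (1 + 0.037 × 5.47) = 2.34 mA.

Saturation; I_D = 2.34 mA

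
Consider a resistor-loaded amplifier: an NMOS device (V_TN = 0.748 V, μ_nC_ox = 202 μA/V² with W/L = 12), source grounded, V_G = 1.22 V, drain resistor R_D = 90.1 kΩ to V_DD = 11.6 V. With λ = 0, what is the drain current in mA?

V_GS = V_G = 1.22 V, so V_ov = 1.22 − 0.748 = 0.472 V.
k_n = μ_nC_ox · (W/L) = 2.424 mA/V².
Assume saturation: I_D = ½ k_n V_ov² = 0.5 × 2.424 × 0.472² = 0.27 mA, giving V_DS = V_DD − I_D R_D = 11.6 − 0.27 × 90.1 = -12.7 V.
But -12.7 V < V_ov = 0.472 V, so the device is actually in triode.
In triode I_D = k_n[V_ov V_DS − ½ V_DS²] and I_D = (V_DD − V_DS)/R_D. Equating: 109 V_DS² − 104.1 V_DS + 11.6 = 0, giving V_DS = 0.129 V (the root below V_ov).
I_D = (11.6 − 0.129) / 90.1 = 0.127 mA.

I_D = 0.127 mA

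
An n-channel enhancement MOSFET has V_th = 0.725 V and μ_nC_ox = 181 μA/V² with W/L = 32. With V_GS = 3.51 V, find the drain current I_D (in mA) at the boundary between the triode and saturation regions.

I_D = 22.5 mA

At the boundary V_DS = V_ov = V_GS − V_th = 3.51 − 0.725 = 2.78 V.
k_n = μ_nC_ox · (W/L) = 5.792 mA/V².
I_D = ½ k_n V_ov² = 0.5 × 5.792 × 2.78² = 22.5 mA.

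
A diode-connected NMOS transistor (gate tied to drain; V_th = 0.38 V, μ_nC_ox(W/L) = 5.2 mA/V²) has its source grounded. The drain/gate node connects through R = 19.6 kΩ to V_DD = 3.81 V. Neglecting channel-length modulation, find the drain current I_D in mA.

I_D = 0.162 mA

With gate tied to drain, V_GS = V_DS ≥ V_GS − V_th, so the device is in saturation.
KCL at the drain: ½ k_n (V_GS − V_th)² = (V_DD − V_GS)/R.
Let x = V_GS − 0.38. Then 51 x² + x − 3.43 = 0, giving x = 0.25 V (positive root), so V_GS = 0.63 V.
I_D = (V_DD − V_GS)/R = (3.81 − 0.63) / 19.6 = 0.162 mA.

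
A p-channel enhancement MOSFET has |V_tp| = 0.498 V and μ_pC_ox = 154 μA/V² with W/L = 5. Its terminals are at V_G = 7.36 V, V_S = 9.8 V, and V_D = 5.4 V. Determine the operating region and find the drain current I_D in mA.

V_SG = V_S − V_G = 9.8 − 7.36 = 2.44 V; V_SD = V_S − V_D = 9.8 − 5.4 = 4.4 V.
k_p = μ_pC_ox · (W/L) = 0.77 mA/V².
V_ov = V_SG − |V_tp| = 2.44 − 0.498 = 1.94 V.
Since V_SD = 4.4 V ≥ V_ov = 1.94 V, the device is in saturation.
I_D = ½ k_p V_ov² = 0.5 × 0.77 × 1.94² = 1.45 mA.

Saturation; I_D = 1.45 mA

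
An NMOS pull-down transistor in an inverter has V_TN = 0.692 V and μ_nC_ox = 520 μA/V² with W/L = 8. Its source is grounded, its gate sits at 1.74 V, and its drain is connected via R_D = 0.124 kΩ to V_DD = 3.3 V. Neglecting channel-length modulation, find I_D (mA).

V_GS = V_G = 1.74 V, so V_ov = 1.74 − 0.692 = 1.05 V.
k_n = μ_nC_ox · (W/L) = 4.16 mA/V².
Assume saturation: I_D = ½ k_n V_ov² = 0.5 × 4.16 × 1.05² = 2.28 mA, giving V_DS = V_DD − I_D R_D = 3.3 − 2.28 × 0.124 = 3.02 V.
V_DS = 3.02 V ≥ V_ov = 1.05 V, confirming saturation.

I_D = 2.28 mA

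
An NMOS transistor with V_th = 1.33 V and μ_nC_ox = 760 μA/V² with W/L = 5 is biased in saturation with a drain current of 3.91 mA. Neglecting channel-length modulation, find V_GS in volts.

k_n = μ_nC_ox · (W/L) = 3.8 mA/V².
In saturation I_D = ½ k_n (V_GS − V_th)², so V_GS − V_th = √(2 I_D / k_n) = √(2 × 3.91 / 3.8) = 1.43 V.
V_GS = 1.33 + 1.43 = 2.76 V.

V_GS = 2.76 V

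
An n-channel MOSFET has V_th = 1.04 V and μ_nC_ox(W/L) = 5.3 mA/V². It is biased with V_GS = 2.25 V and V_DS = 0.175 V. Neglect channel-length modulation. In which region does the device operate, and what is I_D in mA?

V_ov = V_GS − V_th = 2.25 − 1.04 = 1.21 V.
Since V_DS = 0.175 V < V_ov = 1.21 V, the device is in the triode region.
I_D = k_n [V_ov · V_DS − ½ V_DS²] = 5.3 × [1.21 × 0.175 − 0.5 × 0.175²] = 1.04 mA.

Triode; I_D = 1.04 mA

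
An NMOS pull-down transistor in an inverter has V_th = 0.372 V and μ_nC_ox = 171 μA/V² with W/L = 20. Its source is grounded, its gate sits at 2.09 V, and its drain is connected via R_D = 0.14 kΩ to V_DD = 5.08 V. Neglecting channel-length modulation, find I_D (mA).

I_D = 5.05 mA

V_GS = V_G = 2.09 V, so V_ov = 2.09 − 0.372 = 1.72 V.
k_n = μ_nC_ox · (W/L) = 3.42 mA/V².
Assume saturation: I_D = ½ k_n V_ov² = 0.5 × 3.42 × 1.72² = 5.05 mA, giving V_DS = V_DD − I_D R_D = 5.08 − 5.05 × 0.14 = 4.37 V.
V_DS = 4.37 V ≥ V_ov = 1.72 V, confirming saturation.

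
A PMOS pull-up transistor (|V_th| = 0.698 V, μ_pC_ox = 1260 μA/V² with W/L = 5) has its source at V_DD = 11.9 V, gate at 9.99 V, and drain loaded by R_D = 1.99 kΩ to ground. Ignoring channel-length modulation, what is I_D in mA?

V_SG = V_DD − V_G = 11.9 − 9.99 = 1.91 V, so V_ov = 1.91 − 0.698 = 1.21 V.
k_p = μ_pC_ox · (W/L) = 6.3 mA/V².
Assume saturation: I_D = ½ k_p V_ov² = 0.5 × 6.3 × 1.21² = 4.63 mA, giving V_SD = V_DD − I_D R_D = 11.9 − 4.63 × 1.99 = 2.69 V.
V_SD = 2.69 V ≥ V_ov = 1.21 V, confirming saturation.

I_D = 4.63 mA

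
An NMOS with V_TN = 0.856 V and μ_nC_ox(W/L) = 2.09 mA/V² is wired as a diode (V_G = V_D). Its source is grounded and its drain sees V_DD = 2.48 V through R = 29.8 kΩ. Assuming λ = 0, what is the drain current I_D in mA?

With gate tied to drain, V_GS = V_DS ≥ V_GS − V_TN, so the device is in saturation.
KCL at the drain: ½ k_n (V_GS − V_TN)² = (V_DD − V_GS)/R.
Let x = V_GS − 0.856. Then 31.1 x² + x − 1.624 = 0, giving x = 0.213 V (positive root), so V_GS = 1.07 V.
I_D = (V_DD − V_GS)/R = (2.48 − 1.07) / 29.8 = 0.0474 mA.

I_D = 0.0474 mA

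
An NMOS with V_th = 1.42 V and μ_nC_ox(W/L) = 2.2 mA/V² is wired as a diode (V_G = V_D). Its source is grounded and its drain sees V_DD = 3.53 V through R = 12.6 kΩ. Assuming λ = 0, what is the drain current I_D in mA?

With gate tied to drain, V_GS = V_DS ≥ V_GS − V_th, so the device is in saturation.
KCL at the drain: ½ k_n (V_GS − V_th)² = (V_DD − V_GS)/R.
Let x = V_GS − 1.42. Then 13.9 x² + x − 2.11 = 0, giving x = 0.356 V (positive root), so V_GS = 1.78 V.
I_D = (V_DD − V_GS)/R = (3.53 − 1.78) / 12.6 = 0.139 mA.

I_D = 0.139 mA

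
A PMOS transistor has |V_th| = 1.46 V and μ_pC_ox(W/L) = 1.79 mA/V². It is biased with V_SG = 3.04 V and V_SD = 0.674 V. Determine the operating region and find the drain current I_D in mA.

V_ov = V_SG − |V_th| = 3.04 − 1.46 = 1.58 V.
Since V_SD = 0.674 V < V_ov = 1.58 V, the device is in the triode region.
I_D = k_p [V_ov · V_SD − ½ V_SD²] = 1.79 × [1.58 × 0.674 − 0.5 × 0.674²] = 1.5 mA.

Triode; I_D = 1.50 mA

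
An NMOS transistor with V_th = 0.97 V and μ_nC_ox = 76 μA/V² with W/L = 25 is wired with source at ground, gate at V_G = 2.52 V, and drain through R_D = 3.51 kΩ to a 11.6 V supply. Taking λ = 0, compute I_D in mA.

I_D = 2.28 mA

V_GS = V_G = 2.52 V, so V_ov = 2.52 − 0.97 = 1.55 V.
k_n = μ_nC_ox · (W/L) = 1.9 mA/V².
Assume saturation: I_D = ½ k_n V_ov² = 0.5 × 1.9 × 1.55² = 2.28 mA, giving V_DS = V_DD − I_D R_D = 11.6 − 2.28 × 3.51 = 3.59 V.
V_DS = 3.59 V ≥ V_ov = 1.55 V, confirming saturation.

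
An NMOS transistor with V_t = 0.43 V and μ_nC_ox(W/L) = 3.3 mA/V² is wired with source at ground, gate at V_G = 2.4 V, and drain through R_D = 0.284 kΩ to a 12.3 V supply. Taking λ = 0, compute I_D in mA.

V_GS = V_G = 2.4 V, so V_ov = 2.4 − 0.43 = 1.97 V.
Assume saturation: I_D = ½ k_n V_ov² = 0.5 × 3.3 × 1.97² = 6.4 mA, giving V_DS = V_DD − I_D R_D = 12.3 − 6.4 × 0.284 = 10.5 V.
V_DS = 10.5 V ≥ V_ov = 1.97 V, confirming saturation.

I_D = 6.40 mA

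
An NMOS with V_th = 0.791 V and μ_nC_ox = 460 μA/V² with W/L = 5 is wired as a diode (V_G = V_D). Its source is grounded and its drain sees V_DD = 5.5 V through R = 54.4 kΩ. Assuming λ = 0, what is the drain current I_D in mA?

With gate tied to drain, V_GS = V_DS ≥ V_GS − V_th, so the device is in saturation.
k_n = μ_nC_ox · (W/L) = 2.3 mA/V².
KCL at the drain: ½ k_n (V_GS − V_th)² = (V_DD − V_GS)/R.
Let x = V_GS − 0.791. Then 62.6 x² + x − 4.709 = 0, giving x = 0.266 V (positive root), so V_GS = 1.06 V.
I_D = (V_DD − V_GS)/R = (5.5 − 1.06) / 54.4 = 0.0817 mA.

I_D = 0.0817 mA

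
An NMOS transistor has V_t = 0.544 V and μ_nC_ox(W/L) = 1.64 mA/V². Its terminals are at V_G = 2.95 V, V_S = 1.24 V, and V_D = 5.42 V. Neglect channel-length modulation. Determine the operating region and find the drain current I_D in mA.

V_GS = V_G − V_S = 2.95 − 1.24 = 1.71 V; V_DS = V_D − V_S = 5.42 − 1.24 = 4.18 V.
V_ov = V_GS − V_t = 1.71 − 0.544 = 1.17 V.
Since V_DS = 4.18 V ≥ V_ov = 1.17 V, the device is in saturation.
I_D = ½ k_n V_ov² = 0.5 × 1.64 × 1.17² = 1.11 mA.

Saturation; I_D = 1.11 mA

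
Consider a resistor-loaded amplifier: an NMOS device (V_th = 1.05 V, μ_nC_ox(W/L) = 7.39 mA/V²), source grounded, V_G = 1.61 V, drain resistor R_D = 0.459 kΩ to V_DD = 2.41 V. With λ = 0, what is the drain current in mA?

I_D = 1.16 mA

V_GS = V_G = 1.61 V, so V_ov = 1.61 − 1.05 = 0.56 V.
Assume saturation: I_D = ½ k_n V_ov² = 0.5 × 7.39 × 0.56² = 1.16 mA, giving V_DS = V_DD − I_D R_D = 2.41 − 1.16 × 0.459 = 1.88 V.
V_DS = 1.88 V ≥ V_ov = 0.56 V, confirming saturation.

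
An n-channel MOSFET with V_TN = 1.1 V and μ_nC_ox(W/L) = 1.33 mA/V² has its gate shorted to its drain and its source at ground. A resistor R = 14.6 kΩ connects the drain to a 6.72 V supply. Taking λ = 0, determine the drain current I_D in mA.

I_D = 0.336 mA

With gate tied to drain, V_GS = V_DS ≥ V_GS − V_TN, so the device is in saturation.
KCL at the drain: ½ k_n (V_GS − V_TN)² = (V_DD − V_GS)/R.
Let x = V_GS − 1.1. Then 9.71 x² + x − 5.62 = 0, giving x = 0.711 V (positive root), so V_GS = 1.81 V.
I_D = (V_DD − V_GS)/R = (6.72 − 1.81) / 14.6 = 0.336 mA.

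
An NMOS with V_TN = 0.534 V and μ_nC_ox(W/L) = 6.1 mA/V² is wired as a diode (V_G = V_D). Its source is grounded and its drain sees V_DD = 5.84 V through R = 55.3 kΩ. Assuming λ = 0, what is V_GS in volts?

V_GS = 0.708 V

With gate tied to drain, V_GS = V_DS ≥ V_GS − V_TN, so the device is in saturation.
KCL at the drain: ½ k_n (V_GS − V_TN)² = (V_DD − V_GS)/R.
Let x = V_GS − 0.534. Then 169 x² + x − 5.306 = 0, giving x = 0.174 V (positive root), so V_GS = 0.708 V.
I_D = (V_DD − V_GS)/R = (5.84 − 0.708) / 55.3 = 0.0928 mA.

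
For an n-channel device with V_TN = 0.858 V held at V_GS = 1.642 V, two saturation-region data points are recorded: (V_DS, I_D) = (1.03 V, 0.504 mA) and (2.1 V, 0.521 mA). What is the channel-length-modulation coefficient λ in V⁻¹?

λ = 0.0326 V⁻¹

With V_GS fixed, I_D ∝ (1 + λ V_DS) in saturation, so I_D2/I_D1 = (1 + λ V_DS2)/(1 + λ V_DS1).
0.521/0.504 = 1.034 = (1 + 2.1 λ)/(1 + 1.03 λ).
Solving: λ (I_D1 V_DS2 − I_D2 V_DS1) = I_D2 − I_D1, so λ = (0.521 − 0.504) / (0.504 × 2.1 − 0.521 × 1.03) = 0.017 / 0.522 = 0.0326 V⁻¹.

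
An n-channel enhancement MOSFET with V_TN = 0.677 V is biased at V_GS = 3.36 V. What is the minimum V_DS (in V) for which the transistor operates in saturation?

V_DS,sat = 2.68 V

The boundary between triode and saturation is V_DS = V_GS − V_TN = V_ov.
V_ov = 3.36 − 0.677 = 2.68 V.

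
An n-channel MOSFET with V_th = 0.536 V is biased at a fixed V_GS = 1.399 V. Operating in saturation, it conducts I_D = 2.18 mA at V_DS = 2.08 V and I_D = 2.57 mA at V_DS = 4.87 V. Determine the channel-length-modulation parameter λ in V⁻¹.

With V_GS fixed, I_D ∝ (1 + λ V_DS) in saturation, so I_D2/I_D1 = (1 + λ V_DS2)/(1 + λ V_DS1).
2.57/2.18 = 1.179 = (1 + 4.87 λ)/(1 + 2.08 λ).
Solving: λ (I_D1 V_DS2 − I_D2 V_DS1) = I_D2 − I_D1, so λ = (2.57 − 2.18) / (2.18 × 4.87 − 2.57 × 2.08) = 0.39 / 5.27 = 0.074 V⁻¹.

λ = 0.0740 V⁻¹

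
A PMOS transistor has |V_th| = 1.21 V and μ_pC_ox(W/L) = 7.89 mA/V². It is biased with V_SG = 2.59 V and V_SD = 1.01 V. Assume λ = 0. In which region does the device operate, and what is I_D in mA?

V_ov = V_SG − |V_th| = 2.59 − 1.21 = 1.38 V.
Since V_SD = 1.01 V < V_ov = 1.38 V, the device is in the triode region.
I_D = k_p [V_ov · V_SD − ½ V_SD²] = 7.89 × [1.38 × 1.01 − 0.5 × 1.01²] = 6.97 mA.

Triode; I_D = 6.97 mA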